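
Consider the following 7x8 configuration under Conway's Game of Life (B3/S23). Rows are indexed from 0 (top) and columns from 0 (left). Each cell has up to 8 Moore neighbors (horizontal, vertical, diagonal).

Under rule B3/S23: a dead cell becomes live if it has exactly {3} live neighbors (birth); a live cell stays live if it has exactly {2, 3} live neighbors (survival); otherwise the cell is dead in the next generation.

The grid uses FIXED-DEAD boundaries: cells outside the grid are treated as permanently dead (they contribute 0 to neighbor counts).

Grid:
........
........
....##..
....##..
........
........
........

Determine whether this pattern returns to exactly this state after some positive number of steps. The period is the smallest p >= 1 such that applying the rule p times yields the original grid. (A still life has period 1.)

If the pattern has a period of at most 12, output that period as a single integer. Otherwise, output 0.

Answer: 1

Derivation:
Simulating and comparing each generation to the original:
Gen 0 (original, given above): 4 live cells
Gen 1: 4 live cells, MATCHES original -> period = 1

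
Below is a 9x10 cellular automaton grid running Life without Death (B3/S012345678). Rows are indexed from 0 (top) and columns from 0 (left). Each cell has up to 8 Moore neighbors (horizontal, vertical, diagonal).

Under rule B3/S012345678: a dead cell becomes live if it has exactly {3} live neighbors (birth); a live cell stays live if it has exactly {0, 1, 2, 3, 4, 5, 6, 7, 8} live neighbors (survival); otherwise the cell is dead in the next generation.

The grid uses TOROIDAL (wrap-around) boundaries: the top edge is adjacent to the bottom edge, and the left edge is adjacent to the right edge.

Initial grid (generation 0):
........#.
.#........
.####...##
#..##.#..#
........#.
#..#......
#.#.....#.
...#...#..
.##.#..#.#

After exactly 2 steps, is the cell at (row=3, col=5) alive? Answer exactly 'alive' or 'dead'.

Answer: alive

Derivation:
Simulating step by step:
Generation 0 (given above): 26 live cells
Generation 1: 47 live cells
###.....#.
##.#....##
.#####..##
##.#####.#
#..##...#.
##.#......
####....##
#..#...#.#
.####..#.#
Generation 2: 54 live cells
###.#..##.
##.#...###
.#####..##
##.#####.#
#..##.###.
##.#....#.
#####...##
#..#...#.#
.####..#.#

Cell (3,5) at generation 2: 1 -> alive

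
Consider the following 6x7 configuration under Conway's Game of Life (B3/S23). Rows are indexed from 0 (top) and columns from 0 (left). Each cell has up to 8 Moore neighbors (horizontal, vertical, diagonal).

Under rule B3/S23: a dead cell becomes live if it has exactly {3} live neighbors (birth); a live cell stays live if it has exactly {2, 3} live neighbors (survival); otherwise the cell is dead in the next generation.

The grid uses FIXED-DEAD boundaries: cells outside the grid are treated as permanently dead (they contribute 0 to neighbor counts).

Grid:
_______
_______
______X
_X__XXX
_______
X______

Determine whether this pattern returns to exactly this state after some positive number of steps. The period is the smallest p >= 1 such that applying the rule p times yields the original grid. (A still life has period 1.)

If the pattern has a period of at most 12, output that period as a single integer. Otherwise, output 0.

Answer: 0

Derivation:
Simulating and comparing each generation to the original:
Gen 0 (original, given above): 6 live cells
Gen 1: 4 live cells, differs from original
Gen 2: 6 live cells, differs from original
Gen 3: 5 live cells, differs from original
Gen 4: 3 live cells, differs from original
Gen 5: 2 live cells, differs from original
Gen 6: 0 live cells, differs from original
Gen 7: 0 live cells, differs from original
Gen 8: 0 live cells, differs from original
Gen 9: 0 live cells, differs from original
Gen 10: 0 live cells, differs from original
Gen 11: 0 live cells, differs from original
Gen 12: 0 live cells, differs from original
No period found within 12 steps.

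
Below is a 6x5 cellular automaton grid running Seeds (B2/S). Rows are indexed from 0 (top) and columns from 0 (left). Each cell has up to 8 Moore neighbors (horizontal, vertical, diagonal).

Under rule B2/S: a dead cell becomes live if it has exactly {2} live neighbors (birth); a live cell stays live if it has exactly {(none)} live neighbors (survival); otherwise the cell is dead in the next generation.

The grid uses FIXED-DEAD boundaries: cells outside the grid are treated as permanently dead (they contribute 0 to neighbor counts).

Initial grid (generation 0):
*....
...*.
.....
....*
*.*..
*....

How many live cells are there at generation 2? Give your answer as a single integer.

Answer: 3

Derivation:
Simulating step by step:
Generation 0 (given above): 6 live cells
Generation 1: 5 live cells
.....
.....
...**
.*.*.
...*.
.....
Generation 2: 3 live cells
.....
...**
.....
.....
....*
.....
Population at generation 2: 3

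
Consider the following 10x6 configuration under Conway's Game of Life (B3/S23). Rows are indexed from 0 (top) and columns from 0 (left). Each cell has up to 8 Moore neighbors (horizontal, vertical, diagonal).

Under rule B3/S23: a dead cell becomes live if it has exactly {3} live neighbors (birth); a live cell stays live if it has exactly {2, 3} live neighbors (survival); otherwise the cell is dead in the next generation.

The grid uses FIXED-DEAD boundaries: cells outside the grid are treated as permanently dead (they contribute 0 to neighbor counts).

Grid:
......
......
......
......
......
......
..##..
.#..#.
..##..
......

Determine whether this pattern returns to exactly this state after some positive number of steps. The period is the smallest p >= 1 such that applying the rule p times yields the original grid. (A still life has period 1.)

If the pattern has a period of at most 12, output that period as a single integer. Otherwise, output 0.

Simulating and comparing each generation to the original:
Gen 0 (original, given above): 6 live cells
Gen 1: 6 live cells, MATCHES original -> period = 1

Answer: 1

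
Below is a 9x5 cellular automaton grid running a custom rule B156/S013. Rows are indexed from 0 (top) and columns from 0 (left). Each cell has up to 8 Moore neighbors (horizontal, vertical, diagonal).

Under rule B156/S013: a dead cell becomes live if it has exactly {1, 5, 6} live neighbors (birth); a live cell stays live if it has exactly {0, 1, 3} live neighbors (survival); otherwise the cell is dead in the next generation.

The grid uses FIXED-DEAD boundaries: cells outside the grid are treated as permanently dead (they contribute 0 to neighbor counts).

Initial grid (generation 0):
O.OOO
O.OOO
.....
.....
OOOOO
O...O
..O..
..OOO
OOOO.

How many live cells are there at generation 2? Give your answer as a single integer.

Answer: 18

Derivation:
Simulating step by step:
Generation 0 (given above): 23 live cells
Generation 1: 16 live cells
O.O.O
O.O.O
O....
.....
.O.O.
.O.O.
O..O.
.O...
OO...
Generation 2: 18 live cells
O.O.O
.OO.O
O.O.O
...OO
.O.O.
..O..
...O.
.O.OO
.....
Population at generation 2: 18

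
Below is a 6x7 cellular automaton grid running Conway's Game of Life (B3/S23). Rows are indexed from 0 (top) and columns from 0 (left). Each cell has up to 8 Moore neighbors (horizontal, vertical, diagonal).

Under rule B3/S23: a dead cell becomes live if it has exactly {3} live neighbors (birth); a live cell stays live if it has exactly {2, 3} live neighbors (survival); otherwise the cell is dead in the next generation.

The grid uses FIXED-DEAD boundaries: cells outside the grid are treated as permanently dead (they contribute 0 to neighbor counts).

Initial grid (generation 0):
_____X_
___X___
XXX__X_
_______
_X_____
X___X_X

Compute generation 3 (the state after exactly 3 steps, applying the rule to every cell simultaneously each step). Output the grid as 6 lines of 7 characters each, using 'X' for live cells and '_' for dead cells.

Answer: __X____
_XX____
___X___
_______
_______
_______

Derivation:
Simulating step by step:
Generation 0 (given above): 10 live cells
Generation 1: 7 live cells
_______
_XX_X__
_XX____
X_X____
_______
_______
Generation 2: 5 live cells
_______
_XXX___
X______
__X____
_______
_______
Generation 3: 4 live cells
(generation 3 grid is the final answer)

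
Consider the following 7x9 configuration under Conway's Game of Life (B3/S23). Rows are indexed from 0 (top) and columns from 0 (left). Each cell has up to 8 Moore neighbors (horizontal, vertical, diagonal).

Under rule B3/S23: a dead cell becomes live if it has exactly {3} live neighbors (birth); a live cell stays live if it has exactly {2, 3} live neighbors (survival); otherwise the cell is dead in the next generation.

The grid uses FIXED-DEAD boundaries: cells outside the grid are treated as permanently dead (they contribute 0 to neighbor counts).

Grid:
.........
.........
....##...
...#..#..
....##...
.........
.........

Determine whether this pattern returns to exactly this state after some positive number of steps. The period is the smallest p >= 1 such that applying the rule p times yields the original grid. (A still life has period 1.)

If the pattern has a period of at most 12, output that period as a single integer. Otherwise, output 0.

Simulating and comparing each generation to the original:
Gen 0 (original, given above): 6 live cells
Gen 1: 6 live cells, MATCHES original -> period = 1

Answer: 1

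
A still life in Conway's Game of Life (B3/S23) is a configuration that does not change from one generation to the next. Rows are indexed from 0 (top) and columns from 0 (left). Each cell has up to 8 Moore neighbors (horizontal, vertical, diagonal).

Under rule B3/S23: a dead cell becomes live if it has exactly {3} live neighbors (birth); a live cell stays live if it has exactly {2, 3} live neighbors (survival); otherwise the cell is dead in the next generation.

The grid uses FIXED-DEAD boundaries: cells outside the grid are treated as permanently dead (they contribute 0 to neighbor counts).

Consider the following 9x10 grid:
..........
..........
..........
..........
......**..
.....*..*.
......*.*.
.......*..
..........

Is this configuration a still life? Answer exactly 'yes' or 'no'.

Answer: yes

Derivation:
Compute generation 1 and compare to generation 0 (given above):
Generation 1:
..........
..........
..........
..........
......**..
.....*..*.
......*.*.
.......*..
..........
The grids are IDENTICAL -> still life.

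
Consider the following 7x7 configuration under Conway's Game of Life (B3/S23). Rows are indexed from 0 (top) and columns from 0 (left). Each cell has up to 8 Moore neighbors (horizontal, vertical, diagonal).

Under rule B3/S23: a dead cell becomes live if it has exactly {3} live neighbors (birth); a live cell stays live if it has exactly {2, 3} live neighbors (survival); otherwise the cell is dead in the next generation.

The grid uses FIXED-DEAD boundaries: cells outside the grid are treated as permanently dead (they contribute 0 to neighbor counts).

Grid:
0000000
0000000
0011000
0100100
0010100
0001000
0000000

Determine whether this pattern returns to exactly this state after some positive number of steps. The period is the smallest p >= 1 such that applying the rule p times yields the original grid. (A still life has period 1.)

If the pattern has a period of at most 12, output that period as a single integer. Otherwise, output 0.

Answer: 1

Derivation:
Simulating and comparing each generation to the original:
Gen 0 (original, given above): 7 live cells
Gen 1: 7 live cells, MATCHES original -> period = 1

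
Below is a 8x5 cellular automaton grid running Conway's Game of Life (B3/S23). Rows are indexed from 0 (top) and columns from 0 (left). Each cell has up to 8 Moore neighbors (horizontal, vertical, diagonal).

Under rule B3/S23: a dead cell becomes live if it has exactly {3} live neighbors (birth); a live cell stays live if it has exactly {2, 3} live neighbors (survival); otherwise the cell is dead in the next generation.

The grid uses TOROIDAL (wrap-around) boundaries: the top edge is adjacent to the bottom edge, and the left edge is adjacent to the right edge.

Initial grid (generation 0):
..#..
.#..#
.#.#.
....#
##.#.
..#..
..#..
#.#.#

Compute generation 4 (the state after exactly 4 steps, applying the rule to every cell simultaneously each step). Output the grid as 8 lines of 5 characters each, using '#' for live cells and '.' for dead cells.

Answer: .####
###.#
#....
.....
.....
.#...
.#...
.##.#

Derivation:
Simulating step by step:
Generation 0 (given above): 14 live cells
Generation 1: 20 live cells
..#.#
##.#.
..###
.#.##
#####
..##.
..#..
..#..
Generation 2: 10 live cells
#.#.#
##...
.....
.....
.....
#....
.##..
.##..
Generation 3: 9 live cells
..###
##..#
.....
.....
.....
.#...
#.#..
.....
Generation 4: 14 live cells
(generation 4 grid is the final answer)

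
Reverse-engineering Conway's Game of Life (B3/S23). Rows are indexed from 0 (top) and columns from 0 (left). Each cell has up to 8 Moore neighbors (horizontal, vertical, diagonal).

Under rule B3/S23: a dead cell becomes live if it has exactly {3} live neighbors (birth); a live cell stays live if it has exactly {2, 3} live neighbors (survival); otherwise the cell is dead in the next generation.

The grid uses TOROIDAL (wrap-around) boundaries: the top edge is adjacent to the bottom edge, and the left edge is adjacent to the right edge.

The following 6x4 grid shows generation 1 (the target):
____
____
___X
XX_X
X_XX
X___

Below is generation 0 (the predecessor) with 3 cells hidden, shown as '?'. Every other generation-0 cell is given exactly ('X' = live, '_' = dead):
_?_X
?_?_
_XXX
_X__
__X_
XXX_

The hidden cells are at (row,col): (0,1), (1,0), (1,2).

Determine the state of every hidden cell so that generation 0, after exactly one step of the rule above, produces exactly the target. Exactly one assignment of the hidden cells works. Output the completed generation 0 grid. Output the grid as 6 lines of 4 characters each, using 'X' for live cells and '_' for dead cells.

Answer: _X_X
X_X_
_XXX
_X__
__X_
XXX_

Derivation:
Hidden generation-0 cells (in order): (0,1), (1,0), (1,2).
A hidden cell only influences target cells in its own 3x3 neighborhood. Try each of the 2^3 = 8 assignments, step the completed generation 0 forward once under B3/S23, and compare with the target:
  (0,1)=_ (1,0)=_ (1,2)=_ -> step gives (0,0)='X' but target has '_' -> reject
  (0,1)=_ (1,0)=_ (1,2)=X -> step gives (0,0)='X' but target has '_' -> reject
  (0,1)=_ (1,0)=X (1,2)=_ -> step gives (0,2)='X' but target has '_' -> reject
  (0,1)=_ (1,0)=X (1,2)=X -> step gives (1,0)='X' but target has '_' -> reject
  (0,1)=X (1,0)=_ (1,2)=_ -> step gives (0,1)='X' but target has '_' -> reject
  (0,1)=X (1,0)=_ (1,2)=X -> step gives (0,3)='X' but target has '_' -> reject
  (0,1)=X (1,0)=X (1,2)=_ -> step gives (0,3)='X' but target has '_' -> reject
  (0,1)=X (1,0)=X (1,2)=X -> step reproduces the target at every cell -> ACCEPT
Unique solution: (0,1)=live, (1,0)=live, (1,2)=live.
Check: live-neighbor counts of every cell in the completed generation 0:
5554
4555
4443
3353
3533
3444
Applying B3/S23 to generation 0 with these counts gives:
____
____
___X
XX_X
X_XX
X___
which matches the target exactly.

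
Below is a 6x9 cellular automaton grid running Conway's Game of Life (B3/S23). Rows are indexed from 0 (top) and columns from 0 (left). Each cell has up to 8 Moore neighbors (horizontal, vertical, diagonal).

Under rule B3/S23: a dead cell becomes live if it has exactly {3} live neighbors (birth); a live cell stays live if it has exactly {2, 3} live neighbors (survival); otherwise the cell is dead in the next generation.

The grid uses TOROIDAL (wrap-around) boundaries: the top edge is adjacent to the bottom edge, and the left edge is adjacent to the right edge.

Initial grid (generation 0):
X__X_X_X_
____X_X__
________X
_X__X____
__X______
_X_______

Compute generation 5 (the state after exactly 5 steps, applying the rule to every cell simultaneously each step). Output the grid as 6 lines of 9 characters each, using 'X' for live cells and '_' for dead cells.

Simulating step by step:
Generation 0 (given above): 11 live cells
Generation 1: 13 live cells
____XXX__
____XXXXX
_____X___
_________
_XX______
_XX______
Generation 2: 12 live cells
___XX____
_______X_
____XX_X_
_________
_XX______
_XXX_X___
Generation 3: 9 live cells
___XX____
___X_XX__
______X__
_________
_X_X_____
_X_______
Generation 4: 12 live cells
__XXXX___
___X_XX__
_____XX__
_________
__X______
___XX____
Generation 5: 9 live cells
(generation 5 grid is the final answer)

Answer: __X___X__
__XX_____
____XXX__
_________
___X_____
_____X___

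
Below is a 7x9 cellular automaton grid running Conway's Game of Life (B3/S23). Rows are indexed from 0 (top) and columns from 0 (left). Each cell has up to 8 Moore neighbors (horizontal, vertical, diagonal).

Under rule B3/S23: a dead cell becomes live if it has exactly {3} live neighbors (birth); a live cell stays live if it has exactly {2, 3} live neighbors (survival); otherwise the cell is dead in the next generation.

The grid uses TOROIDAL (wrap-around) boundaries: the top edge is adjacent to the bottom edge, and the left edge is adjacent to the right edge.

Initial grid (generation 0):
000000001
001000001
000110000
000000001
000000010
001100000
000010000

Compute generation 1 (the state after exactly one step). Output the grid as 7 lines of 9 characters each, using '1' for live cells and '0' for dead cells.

Simulating step by step:
Generation 0 (given above): 10 live cells
Generation 1: 4 live cells
(generation 1 grid is the final answer)

Answer: 000000000
000100000
000100000
000000000
000000000
000100000
000100000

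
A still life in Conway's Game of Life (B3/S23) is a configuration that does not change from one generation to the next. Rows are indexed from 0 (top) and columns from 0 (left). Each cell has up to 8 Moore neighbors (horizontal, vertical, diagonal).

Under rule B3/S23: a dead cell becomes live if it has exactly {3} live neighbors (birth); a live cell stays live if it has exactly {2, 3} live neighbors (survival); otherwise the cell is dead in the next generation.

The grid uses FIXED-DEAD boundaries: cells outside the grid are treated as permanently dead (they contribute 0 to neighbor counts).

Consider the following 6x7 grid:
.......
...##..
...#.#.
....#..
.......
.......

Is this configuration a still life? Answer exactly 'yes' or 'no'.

Compute generation 1 and compare to generation 0 (given above):
Generation 1:
.......
...##..
...#.#.
....#..
.......
.......
The grids are IDENTICAL -> still life.

Answer: yes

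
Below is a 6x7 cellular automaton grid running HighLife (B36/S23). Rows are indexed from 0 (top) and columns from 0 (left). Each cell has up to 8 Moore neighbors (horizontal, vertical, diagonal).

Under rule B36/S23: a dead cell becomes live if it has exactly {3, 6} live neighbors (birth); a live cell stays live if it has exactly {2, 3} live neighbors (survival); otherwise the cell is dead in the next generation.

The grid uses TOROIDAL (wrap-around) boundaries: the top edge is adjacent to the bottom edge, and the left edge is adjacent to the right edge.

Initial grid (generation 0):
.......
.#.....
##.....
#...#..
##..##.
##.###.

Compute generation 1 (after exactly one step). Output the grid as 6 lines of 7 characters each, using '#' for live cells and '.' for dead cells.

Simulating step by step:
Generation 0 (given above): 14 live cells
Generation 1: 16 live cells
(generation 1 grid is the final answer)

Answer: ###.#..
##.....
##.....
....##.
..#....
####.#.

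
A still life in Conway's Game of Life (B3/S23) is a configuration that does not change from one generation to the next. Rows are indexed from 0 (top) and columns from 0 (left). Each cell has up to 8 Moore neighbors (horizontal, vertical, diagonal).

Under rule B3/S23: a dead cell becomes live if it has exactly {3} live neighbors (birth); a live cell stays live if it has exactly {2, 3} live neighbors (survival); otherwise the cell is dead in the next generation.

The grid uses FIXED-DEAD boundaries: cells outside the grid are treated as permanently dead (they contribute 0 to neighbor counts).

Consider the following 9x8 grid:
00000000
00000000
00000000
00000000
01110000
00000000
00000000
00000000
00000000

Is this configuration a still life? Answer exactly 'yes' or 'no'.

Compute generation 1 and compare to generation 0 (given above):
Generation 1:
00000000
00000000
00000000
00100000
00100000
00100000
00000000
00000000
00000000
Cell (3,2) differs: gen0=0 vs gen1=1 -> NOT a still life.

Answer: no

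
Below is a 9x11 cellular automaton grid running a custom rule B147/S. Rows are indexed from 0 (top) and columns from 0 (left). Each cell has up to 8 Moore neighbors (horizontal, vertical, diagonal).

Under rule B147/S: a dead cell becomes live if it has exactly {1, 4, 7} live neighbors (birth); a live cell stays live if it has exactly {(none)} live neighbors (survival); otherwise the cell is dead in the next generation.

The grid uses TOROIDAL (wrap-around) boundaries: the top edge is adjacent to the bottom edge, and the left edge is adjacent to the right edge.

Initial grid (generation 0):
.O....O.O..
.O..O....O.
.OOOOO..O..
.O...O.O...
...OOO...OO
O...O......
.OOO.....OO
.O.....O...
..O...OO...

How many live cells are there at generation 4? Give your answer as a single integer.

Answer: 27

Derivation:
Simulating step by step:
Generation 0 (given above): 32 live cells
Generation 1: 21 live cells
....O..O..O
...O.O....O
..........O
....O.O....
.......O...
..O...O..O.
O....OOO...
....OO.....
...O.....O.
Generation 2: 30 live cells
...........
..O....OO..
..O....O...
O..O....OOO
.OO.O....OO
O..OO..O...
..O......O.
OOO...O..O.
O.O.O..O...
Generation 3: 24 live cells
O...OO...OO
.........O.
....O....O.
.OO..OO....
......O.O..
.OO...O...O
...O......O
...OO.....O
.........O.
Generation 4: 27 live cells
.O.O..O....
.O....O....
O......O...
O.........O
.OO.OO.O..O
....O...O..
O.O...OO...
.....O..O..
.OO.O.O....
Population at generation 4: 27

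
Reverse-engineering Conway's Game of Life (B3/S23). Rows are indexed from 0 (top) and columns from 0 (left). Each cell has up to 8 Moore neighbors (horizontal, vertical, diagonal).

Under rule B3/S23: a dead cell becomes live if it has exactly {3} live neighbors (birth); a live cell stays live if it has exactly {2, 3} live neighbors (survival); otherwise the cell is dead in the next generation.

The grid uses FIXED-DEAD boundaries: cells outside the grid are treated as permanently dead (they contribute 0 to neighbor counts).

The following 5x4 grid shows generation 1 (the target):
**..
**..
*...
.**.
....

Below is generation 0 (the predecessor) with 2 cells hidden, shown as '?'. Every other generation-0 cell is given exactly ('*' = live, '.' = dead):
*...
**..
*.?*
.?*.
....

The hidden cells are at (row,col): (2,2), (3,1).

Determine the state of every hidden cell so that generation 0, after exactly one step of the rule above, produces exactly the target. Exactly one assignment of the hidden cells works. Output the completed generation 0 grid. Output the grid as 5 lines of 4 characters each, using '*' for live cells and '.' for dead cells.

Hidden generation-0 cells (in order): (2,2), (3,1).
A hidden cell only influences target cells in its own 3x3 neighborhood. Try each of the 2^2 = 4 assignments, step the completed generation 0 forward once under B3/S23, and compare with the target:
  (2,2)=. (3,1)=. -> step gives (2,2)='*' but target has '.' -> reject
  (2,2)=. (3,1)=* -> step reproduces the target at every cell -> ACCEPT
  (2,2)=* (3,1)=. -> step gives (1,1)='.' but target has '*' -> reject
  (2,2)=* (3,1)=* -> step gives (1,1)='.' but target has '*' -> reject
Unique solution: (2,2)=dead, (3,1)=live.
Check: live-neighbor counts of every cell in the completed generation 0:
2310
3321
3541
2222
1221
Applying B3/S23 to generation 0 with these counts gives:
**..
**..
*...
.**.
....
which matches the target exactly.

Answer: *...
**..
*..*
.**.
....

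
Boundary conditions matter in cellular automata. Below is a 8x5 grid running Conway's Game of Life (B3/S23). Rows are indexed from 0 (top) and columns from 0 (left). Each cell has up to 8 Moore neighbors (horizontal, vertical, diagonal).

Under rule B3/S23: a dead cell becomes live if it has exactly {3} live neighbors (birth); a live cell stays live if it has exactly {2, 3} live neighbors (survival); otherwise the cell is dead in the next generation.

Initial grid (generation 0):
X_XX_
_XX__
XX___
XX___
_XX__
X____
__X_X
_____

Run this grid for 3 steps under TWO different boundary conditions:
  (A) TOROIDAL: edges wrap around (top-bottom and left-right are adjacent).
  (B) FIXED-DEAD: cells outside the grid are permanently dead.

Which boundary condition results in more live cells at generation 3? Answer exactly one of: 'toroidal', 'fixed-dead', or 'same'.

Under TOROIDAL boundary, generation 3:
X___X
XXXXX
___X_
__X__
_X_X_
_____
X___X
__X_X
Population = 15

Under FIXED-DEAD boundary, generation 3:
__XX_
__XX_
_____
_____
__XX_
__XX_
_____
_____
Population = 8

Comparison: toroidal=15, fixed-dead=8 -> toroidal

Answer: toroidal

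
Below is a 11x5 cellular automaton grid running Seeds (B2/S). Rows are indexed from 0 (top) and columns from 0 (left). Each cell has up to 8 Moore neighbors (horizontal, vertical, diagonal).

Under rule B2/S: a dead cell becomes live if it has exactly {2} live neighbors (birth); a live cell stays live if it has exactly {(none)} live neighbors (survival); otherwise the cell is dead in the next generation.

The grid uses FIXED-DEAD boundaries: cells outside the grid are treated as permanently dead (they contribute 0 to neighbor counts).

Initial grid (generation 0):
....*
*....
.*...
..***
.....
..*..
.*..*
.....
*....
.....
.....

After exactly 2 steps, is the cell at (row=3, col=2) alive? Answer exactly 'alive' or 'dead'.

Answer: alive

Derivation:
Simulating step by step:
Generation 0 (given above): 10 live cells
Generation 1: 12 live cells
.....
.*...
*...*
.*...
.*..*
.*.*.
..**.
**...
.....
.....
.....
Generation 2: 11 live cells
.....
*....
..*..
..***
...*.
*....
....*
...*.
**...
.....
.....

Cell (3,2) at generation 2: 1 -> alive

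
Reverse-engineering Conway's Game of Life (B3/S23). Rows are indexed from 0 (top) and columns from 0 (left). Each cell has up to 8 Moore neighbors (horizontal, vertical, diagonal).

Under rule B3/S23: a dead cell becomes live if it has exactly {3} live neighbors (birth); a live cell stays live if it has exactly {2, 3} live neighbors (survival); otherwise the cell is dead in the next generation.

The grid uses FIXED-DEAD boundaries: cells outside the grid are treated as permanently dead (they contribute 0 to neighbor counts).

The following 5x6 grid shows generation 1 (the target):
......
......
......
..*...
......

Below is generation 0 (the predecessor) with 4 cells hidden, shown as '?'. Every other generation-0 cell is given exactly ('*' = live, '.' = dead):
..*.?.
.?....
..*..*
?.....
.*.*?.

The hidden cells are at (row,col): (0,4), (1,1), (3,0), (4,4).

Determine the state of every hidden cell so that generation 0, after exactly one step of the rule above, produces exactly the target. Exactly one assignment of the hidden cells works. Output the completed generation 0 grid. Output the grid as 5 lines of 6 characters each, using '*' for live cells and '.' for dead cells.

Answer: ..*...
......
..*..*
......
.*.*..

Derivation:
Hidden generation-0 cells (in order): (0,4), (1,1), (3,0), (4,4).
A hidden cell only influences target cells in its own 3x3 neighborhood. Try each of the 2^4 = 16 assignments, step the completed generation 0 forward once under B3/S23, and compare with the target:
  (0,4)=. (1,1)=. (3,0)=. (4,4)=. -> step reproduces the target at every cell -> ACCEPT
  (0,4)=. (1,1)=. (3,0)=. (4,4)=* -> step gives (3,3)='*' but target has '.' -> reject
  (0,4)=. (1,1)=. (3,0)=* (4,4)=. -> step gives (3,1)='*' but target has '.' -> reject
  (0,4)=. (1,1)=. (3,0)=* (4,4)=* -> step gives (3,1)='*' but target has '.' -> reject
  (0,4)=. (1,1)=* (3,0)=. (4,4)=. -> step gives (1,1)='*' but target has '.' -> reject
  (0,4)=. (1,1)=* (3,0)=. (4,4)=* -> step gives (1,1)='*' but target has '.' -> reject
  (0,4)=. (1,1)=* (3,0)=* (4,4)=. -> step gives (1,1)='*' but target has '.' -> reject
  (0,4)=. (1,1)=* (3,0)=* (4,4)=* -> step gives (1,1)='*' but target has '.' -> reject
  (0,4)=* (1,1)=. (3,0)=. (4,4)=. -> step gives (1,3)='*' but target has '.' -> reject
  (0,4)=* (1,1)=. (3,0)=. (4,4)=* -> step gives (1,3)='*' but target has '.' -> reject
  (0,4)=* (1,1)=. (3,0)=* (4,4)=. -> step gives (1,3)='*' but target has '.' -> reject
  (0,4)=* (1,1)=. (3,0)=* (4,4)=* -> step gives (1,3)='*' but target has '.' -> reject
  (0,4)=* (1,1)=* (3,0)=. (4,4)=. -> step gives (1,1)='*' but target has '.' -> reject
  (0,4)=* (1,1)=* (3,0)=. (4,4)=* -> step gives (1,1)='*' but target has '.' -> reject
  (0,4)=* (1,1)=* (3,0)=* (4,4)=. -> step gives (1,1)='*' but target has '.' -> reject
  (0,4)=* (1,1)=* (3,0)=* (4,4)=* -> step gives (1,1)='*' but target has '.' -> reject
Unique solution: (0,4)=dead, (1,1)=dead, (3,0)=dead, (4,4)=dead.
Check: live-neighbor counts of every cell in the completed generation 0:
010100
022211
010110
123221
102010
Applying B3/S23 to generation 0 with these counts gives:
......
......
......
..*...
......
which matches the target exactly.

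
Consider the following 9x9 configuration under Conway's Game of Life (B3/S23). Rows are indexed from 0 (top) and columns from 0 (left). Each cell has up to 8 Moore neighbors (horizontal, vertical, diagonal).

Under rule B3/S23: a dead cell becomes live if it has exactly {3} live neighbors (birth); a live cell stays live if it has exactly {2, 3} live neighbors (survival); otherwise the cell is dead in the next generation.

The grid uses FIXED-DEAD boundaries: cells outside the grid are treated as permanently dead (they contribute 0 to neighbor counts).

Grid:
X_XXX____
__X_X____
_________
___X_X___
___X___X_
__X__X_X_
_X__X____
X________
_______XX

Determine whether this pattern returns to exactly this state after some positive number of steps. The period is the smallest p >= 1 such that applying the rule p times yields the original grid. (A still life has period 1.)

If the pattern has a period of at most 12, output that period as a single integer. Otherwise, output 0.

Simulating and comparing each generation to the original:
Gen 0 (original, given above): 18 live cells
Gen 1: 16 live cells, differs from original
Gen 2: 16 live cells, differs from original
Gen 3: 18 live cells, differs from original
Gen 4: 18 live cells, differs from original
Gen 5: 24 live cells, differs from original
Gen 6: 19 live cells, differs from original
Gen 7: 14 live cells, differs from original
Gen 8: 8 live cells, differs from original
Gen 9: 11 live cells, differs from original
Gen 10: 5 live cells, differs from original
Gen 11: 3 live cells, differs from original
Gen 12: 3 live cells, differs from original
No period found within 12 steps.

Answer: 0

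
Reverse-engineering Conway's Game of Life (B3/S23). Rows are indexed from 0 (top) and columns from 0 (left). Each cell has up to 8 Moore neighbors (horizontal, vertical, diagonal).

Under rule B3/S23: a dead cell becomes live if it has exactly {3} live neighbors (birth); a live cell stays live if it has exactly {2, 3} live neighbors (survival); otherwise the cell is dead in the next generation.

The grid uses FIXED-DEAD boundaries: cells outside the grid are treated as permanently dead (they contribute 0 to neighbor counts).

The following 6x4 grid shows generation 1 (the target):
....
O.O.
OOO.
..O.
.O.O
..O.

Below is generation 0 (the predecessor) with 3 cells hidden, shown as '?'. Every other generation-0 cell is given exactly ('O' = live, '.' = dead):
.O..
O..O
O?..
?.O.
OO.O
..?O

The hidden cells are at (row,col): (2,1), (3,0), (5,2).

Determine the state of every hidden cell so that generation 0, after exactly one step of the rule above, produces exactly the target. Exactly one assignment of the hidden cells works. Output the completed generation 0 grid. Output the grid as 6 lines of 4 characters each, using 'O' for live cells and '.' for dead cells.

Answer: .O..
O..O
OO..
..O.
OO.O
...O

Derivation:
Hidden generation-0 cells (in order): (2,1), (3,0), (5,2).
A hidden cell only influences target cells in its own 3x3 neighborhood. Try each of the 2^3 = 8 assignments, step the completed generation 0 forward once under B3/S23, and compare with the target:
  (2,1)=. (3,0)=. (5,2)=. -> step gives (1,1)='O' but target has '.' -> reject
  (2,1)=. (3,0)=. (5,2)=O -> step gives (1,1)='O' but target has '.' -> reject
  (2,1)=. (3,0)=O (5,2)=. -> step gives (1,1)='O' but target has '.' -> reject
  (2,1)=. (3,0)=O (5,2)=O -> step gives (1,1)='O' but target has '.' -> reject
  (2,1)=O (3,0)=. (5,2)=. -> step reproduces the target at every cell -> ACCEPT
  (2,1)=O (3,0)=. (5,2)=O -> step gives (5,1)='O' but target has '.' -> reject
  (2,1)=O (3,0)=O (5,2)=. -> step gives (2,1)='.' but target has 'O' -> reject
  (2,1)=O (3,0)=O (5,2)=O -> step gives (2,1)='.' but target has 'O' -> reject
Unique solution: (2,1)=live, (3,0)=dead, (5,2)=dead.
Check: live-neighbor counts of every cell in the completed generation 0:
2121
3430
2332
4532
1242
2231
Applying B3/S23 to generation 0 with these counts gives:
....
O.O.
OOO.
..O.
.O.O
..O.
which matches the target exactly.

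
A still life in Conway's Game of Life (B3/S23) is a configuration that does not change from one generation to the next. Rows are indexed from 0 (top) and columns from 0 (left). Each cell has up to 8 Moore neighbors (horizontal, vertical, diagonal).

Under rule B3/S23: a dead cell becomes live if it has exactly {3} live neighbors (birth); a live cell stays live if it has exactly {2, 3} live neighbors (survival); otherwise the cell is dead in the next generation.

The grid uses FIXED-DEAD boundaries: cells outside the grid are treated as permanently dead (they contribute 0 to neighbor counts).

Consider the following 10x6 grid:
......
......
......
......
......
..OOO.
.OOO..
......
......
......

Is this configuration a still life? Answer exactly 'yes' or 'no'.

Answer: no

Derivation:
Compute generation 1 and compare to generation 0 (given above):
Generation 1:
......
......
......
......
...O..
.O..O.
.O..O.
..O...
......
......
Cell (4,3) differs: gen0=0 vs gen1=1 -> NOT a still life.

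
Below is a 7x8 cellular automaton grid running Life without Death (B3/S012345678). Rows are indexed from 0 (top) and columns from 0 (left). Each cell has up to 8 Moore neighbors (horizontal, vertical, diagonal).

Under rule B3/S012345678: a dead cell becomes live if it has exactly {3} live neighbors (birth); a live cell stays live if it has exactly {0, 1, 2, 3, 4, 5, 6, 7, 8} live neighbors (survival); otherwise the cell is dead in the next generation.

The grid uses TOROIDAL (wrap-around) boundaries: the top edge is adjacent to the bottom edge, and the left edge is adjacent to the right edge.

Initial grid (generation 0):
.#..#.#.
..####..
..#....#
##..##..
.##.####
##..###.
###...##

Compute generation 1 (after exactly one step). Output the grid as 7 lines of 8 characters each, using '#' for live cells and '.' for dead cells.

Answer: .#..#.#.
.######.
#.#...##
##..##..
.##.####
##..###.
#####.##

Derivation:
Simulating step by step:
Generation 0 (given above): 29 live cells
Generation 1: 35 live cells
(generation 1 grid is the final answer)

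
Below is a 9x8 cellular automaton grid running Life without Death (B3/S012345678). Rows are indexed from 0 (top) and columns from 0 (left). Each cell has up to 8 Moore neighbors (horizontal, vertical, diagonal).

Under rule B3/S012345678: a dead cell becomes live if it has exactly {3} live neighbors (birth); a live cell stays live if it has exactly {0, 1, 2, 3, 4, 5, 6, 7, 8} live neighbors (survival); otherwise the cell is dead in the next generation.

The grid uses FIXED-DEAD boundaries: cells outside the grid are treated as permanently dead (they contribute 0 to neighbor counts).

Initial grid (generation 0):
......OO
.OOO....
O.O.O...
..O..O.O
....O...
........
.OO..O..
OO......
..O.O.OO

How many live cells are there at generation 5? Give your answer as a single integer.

Answer: 56

Derivation:
Simulating step by step:
Generation 0 (given above): 21 live cells
Generation 1: 29 live cells
..O...OO
.OOO....
O.O.O...
.OO.OO.O
....O...
........
OOO..O..
OO.O.OO.
.OO.O.OO
Generation 2: 40 live cells
.OOO..OO
.OOO....
O.O.OO..
.OO.OO.O
...OOO..
.O......
OOO.OOO.
OO.O.OOO
OOOOO.OO
Generation 3: 50 live cells
.OOO..OO
OOOO.OO.
O.O.OOO.
.OO.OO.O
.O.OOOO.
OO....O.
OOOOOOOO
OO.O.OOO
OOOOO.OO
Generation 4: 56 live cells
OOOOOOOO
OOOO.OO.
O.O.OOOO
OOO.OO.O
.O.OOOOO
OO....O.
OOOOOOOO
OO.O.OOO
OOOOO.OO
Generation 5: 56 live cells
OOOOOOOO
OOOO.OO.
O.O.OOOO
OOO.OO.O
.O.OOOOO
OO....O.
OOOOOOOO
OO.O.OOO
OOOOO.OO
Population at generation 5: 56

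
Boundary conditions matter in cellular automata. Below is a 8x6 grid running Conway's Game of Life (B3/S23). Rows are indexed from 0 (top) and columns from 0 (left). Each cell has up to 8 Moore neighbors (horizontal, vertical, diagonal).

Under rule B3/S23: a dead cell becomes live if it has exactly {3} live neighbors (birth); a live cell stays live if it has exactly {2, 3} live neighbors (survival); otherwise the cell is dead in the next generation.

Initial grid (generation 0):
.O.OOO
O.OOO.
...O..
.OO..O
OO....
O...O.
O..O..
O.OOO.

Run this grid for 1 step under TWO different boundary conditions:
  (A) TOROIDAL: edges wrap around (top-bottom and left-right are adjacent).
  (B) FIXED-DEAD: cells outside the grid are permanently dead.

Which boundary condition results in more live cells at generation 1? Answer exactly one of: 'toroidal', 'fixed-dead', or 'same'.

Under TOROIDAL boundary, generation 1:
......
OO....
O....O
.OO...
..O...
O.....
O.O...
O.....
Population = 11

Under FIXED-DEAD boundary, generation 1:
.O...O
.O...O
......
OOO...
O.O...
O.....
O.O...
.OOOO.
Population = 16

Comparison: toroidal=11, fixed-dead=16 -> fixed-dead

Answer: fixed-dead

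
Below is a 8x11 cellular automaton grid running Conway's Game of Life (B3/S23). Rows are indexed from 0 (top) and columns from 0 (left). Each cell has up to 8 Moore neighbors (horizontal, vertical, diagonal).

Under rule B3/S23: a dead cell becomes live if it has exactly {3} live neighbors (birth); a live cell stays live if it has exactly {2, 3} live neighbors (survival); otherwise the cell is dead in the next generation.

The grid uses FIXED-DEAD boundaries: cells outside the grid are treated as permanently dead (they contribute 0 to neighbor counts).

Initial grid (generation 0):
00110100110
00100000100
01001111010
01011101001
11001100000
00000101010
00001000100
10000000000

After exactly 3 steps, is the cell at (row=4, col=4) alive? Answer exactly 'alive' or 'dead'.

Answer: alive

Derivation:
Simulating step by step:
Generation 0 (given above): 29 live cells
Generation 1: 22 live cells
00110000110
01100000000
01000001010
01010001100
11110000100
00000110100
00000000100
00000000000
Generation 2: 24 live cells
01110000000
01010000010
11000001000
00010001010
11011010110
01100000110
00000001000
00000000000
Generation 3: 21 live cells
01010000000
00010000000
11000000000
00011011010
11011000001
11110000010
00000000100
00000000000

Cell (4,4) at generation 3: 1 -> alive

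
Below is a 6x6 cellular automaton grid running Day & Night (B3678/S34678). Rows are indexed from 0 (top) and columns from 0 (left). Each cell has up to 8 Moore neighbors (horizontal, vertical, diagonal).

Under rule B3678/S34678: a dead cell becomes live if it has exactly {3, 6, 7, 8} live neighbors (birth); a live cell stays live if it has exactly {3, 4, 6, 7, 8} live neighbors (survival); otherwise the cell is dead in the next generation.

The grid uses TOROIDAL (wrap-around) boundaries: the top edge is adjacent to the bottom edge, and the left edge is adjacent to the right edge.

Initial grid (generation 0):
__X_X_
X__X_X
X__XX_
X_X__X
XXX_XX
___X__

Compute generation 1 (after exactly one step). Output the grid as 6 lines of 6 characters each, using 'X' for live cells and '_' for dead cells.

Simulating step by step:
Generation 0 (given above): 17 live cells
Generation 1: 21 live cells
(generation 1 grid is the final answer)

Answer: ____XX
_XXX_X
X_XXXX
_XX__X
XXX_XX
X__X__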